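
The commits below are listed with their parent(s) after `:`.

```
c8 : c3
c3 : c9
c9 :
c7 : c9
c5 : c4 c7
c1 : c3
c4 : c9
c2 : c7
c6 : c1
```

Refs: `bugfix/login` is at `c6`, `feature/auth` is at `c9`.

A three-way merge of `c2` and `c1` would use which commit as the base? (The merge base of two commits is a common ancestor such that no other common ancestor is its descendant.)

Ancestors of c2: {c2, c7, c9}.
Ancestors of c1: {c1, c3, c9}.
Common ancestors: {c9}.
The only common ancestor is c9, so it is the merge base.

c9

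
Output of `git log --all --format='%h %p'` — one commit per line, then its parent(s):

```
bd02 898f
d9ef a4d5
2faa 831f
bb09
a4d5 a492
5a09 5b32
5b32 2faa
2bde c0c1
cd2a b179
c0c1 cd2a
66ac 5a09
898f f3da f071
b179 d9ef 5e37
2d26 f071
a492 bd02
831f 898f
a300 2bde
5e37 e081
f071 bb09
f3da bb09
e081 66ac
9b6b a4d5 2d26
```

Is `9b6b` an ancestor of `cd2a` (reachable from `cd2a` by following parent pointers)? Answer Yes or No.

Ancestors of cd2a: {2faa, 5a09, 5b32, 5e37, 66ac, 831f, 898f, a492, a4d5, b179, bb09, bd02, cd2a, d9ef, e081, f071, f3da}.
9b6b is not in that set, so it is not an ancestor of cd2a.

No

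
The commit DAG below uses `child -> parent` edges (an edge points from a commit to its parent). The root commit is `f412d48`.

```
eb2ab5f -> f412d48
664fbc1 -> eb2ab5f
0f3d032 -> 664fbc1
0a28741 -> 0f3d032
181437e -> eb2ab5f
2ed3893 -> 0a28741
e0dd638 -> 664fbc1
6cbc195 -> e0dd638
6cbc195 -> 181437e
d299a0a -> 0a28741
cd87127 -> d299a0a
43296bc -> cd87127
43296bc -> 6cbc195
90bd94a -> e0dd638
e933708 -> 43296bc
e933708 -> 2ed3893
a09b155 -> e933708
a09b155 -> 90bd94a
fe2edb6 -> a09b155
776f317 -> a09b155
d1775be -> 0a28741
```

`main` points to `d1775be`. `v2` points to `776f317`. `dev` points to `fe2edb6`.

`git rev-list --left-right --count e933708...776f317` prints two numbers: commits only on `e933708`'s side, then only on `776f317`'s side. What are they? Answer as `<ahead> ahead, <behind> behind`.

0 ahead, 3 behind

Reachable from e933708: {0a28741, 0f3d032, 181437e, 2ed3893, 43296bc, 664fbc1, 6cbc195, cd87127, d299a0a, e0dd638, e933708, eb2ab5f, f412d48}.
Reachable from 776f317: {0a28741, 0f3d032, 181437e, 2ed3893, 43296bc, 664fbc1, 6cbc195, 776f317, 90bd94a, a09b155, cd87127, d299a0a, e0dd638, e933708, eb2ab5f, f412d48}.
Only in e933708's history (ahead): {} — 0.
Only in 776f317's history (behind): {776f317, 90bd94a, a09b155} — 3.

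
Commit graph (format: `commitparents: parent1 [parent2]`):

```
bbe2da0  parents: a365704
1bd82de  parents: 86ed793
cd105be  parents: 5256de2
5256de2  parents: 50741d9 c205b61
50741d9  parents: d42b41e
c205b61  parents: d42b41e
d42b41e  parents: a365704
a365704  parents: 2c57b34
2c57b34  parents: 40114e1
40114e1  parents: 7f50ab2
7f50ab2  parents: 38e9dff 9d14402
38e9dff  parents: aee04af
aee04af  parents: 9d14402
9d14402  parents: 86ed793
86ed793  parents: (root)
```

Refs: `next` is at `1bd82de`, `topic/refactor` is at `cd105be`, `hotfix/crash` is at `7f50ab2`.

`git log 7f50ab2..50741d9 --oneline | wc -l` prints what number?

Reachable from 50741d9: {2c57b34, 38e9dff, 40114e1, 50741d9, 7f50ab2, 86ed793, 9d14402, a365704, aee04af, d42b41e}.
Reachable from 7f50ab2: {38e9dff, 7f50ab2, 86ed793, 9d14402, aee04af}.
In 50741d9's history but not 7f50ab2's: {2c57b34, 40114e1, 50741d9, a365704, d42b41e} — 5 commits.

5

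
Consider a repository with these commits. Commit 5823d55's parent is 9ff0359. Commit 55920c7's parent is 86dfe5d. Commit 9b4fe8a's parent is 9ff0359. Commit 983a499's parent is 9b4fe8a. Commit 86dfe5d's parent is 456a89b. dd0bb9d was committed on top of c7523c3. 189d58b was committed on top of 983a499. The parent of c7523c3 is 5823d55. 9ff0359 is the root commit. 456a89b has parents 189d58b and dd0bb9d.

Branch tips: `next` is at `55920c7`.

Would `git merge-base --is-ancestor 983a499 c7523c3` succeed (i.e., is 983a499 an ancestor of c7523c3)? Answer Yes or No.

No

Ancestors of c7523c3: {5823d55, 9ff0359, c7523c3}.
983a499 is not in that set, so it is not an ancestor of c7523c3.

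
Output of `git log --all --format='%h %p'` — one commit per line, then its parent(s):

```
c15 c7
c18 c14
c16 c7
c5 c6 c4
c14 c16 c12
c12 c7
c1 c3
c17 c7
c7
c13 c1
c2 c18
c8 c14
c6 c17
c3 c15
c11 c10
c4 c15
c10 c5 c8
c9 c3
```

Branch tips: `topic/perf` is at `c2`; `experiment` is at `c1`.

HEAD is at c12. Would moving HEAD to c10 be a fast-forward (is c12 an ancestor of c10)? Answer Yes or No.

A fast-forward from c12 to c10 is possible iff c12 is an ancestor of c10.
Ancestors of c10: {c10, c12, c14, c15, c16, c17, c4, c5, c6, c7, c8}.
c12 is among them, so fast-forward is possible.

Yes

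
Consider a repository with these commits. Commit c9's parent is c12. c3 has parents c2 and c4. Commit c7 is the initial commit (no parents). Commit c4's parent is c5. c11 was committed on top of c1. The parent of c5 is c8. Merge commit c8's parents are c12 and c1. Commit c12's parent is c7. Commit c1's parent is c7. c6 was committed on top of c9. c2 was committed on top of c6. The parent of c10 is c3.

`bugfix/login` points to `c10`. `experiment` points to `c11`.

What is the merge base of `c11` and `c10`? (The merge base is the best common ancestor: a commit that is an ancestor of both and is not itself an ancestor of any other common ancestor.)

Ancestors of c11: {c1, c11, c7}.
Ancestors of c10: {c1, c10, c12, c2, c3, c4, c5, c6, c7, c8, c9}.
Common ancestors: {c1, c7}.
Among these, c1 is not an ancestor of any other common ancestor — it is the merge base.

c1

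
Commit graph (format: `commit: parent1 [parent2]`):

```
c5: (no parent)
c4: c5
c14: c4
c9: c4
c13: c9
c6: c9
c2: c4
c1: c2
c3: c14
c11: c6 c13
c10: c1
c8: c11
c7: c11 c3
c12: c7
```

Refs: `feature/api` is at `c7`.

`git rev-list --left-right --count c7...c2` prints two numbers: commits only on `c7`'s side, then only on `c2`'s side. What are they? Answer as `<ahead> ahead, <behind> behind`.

7 ahead, 1 behind

Reachable from c7: {c11, c13, c14, c3, c4, c5, c6, c7, c9}.
Reachable from c2: {c2, c4, c5}.
Only in c7's history (ahead): {c11, c13, c14, c3, c6, c7, c9} — 7.
Only in c2's history (behind): {c2} — 1.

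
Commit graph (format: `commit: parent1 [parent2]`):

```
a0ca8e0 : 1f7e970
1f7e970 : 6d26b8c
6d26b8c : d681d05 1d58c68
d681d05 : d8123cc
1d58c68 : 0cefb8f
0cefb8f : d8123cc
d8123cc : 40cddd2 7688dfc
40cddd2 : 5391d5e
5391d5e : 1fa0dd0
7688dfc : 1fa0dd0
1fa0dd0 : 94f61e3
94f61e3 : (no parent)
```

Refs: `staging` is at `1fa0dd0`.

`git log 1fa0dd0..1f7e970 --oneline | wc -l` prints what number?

Reachable from 1f7e970: {0cefb8f, 1d58c68, 1f7e970, 1fa0dd0, 40cddd2, 5391d5e, 6d26b8c, 7688dfc, 94f61e3, d681d05, d8123cc}.
Reachable from 1fa0dd0: {1fa0dd0, 94f61e3}.
In 1f7e970's history but not 1fa0dd0's: {0cefb8f, 1d58c68, 1f7e970, 40cddd2, 5391d5e, 6d26b8c, 7688dfc, d681d05, d8123cc} — 9 commits.

9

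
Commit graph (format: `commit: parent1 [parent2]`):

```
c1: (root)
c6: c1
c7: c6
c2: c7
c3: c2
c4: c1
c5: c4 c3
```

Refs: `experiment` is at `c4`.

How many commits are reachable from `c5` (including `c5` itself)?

7

Walking parent pointers from c5: reachable set = {c1, c2, c3, c4, c5, c6, c7}.
That is 7 commits.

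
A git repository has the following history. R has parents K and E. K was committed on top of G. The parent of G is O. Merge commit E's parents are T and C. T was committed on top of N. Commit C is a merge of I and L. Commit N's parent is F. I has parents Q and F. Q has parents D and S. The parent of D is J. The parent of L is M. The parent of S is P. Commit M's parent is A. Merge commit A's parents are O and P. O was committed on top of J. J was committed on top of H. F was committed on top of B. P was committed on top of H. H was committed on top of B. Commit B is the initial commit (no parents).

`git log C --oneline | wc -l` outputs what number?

14

Walking parent pointers from C: reachable set = {A, B, C, D, F, H, I, J, L, M, O, P, Q, S}.
That is 14 commits.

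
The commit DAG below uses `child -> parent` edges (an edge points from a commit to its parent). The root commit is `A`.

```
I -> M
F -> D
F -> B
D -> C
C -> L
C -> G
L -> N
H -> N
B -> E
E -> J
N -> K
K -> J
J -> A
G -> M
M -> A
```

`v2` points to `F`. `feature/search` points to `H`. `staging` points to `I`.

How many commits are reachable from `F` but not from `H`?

8

Reachable from F: {A, B, C, D, E, F, G, J, K, L, M, N}.
Reachable from H: {A, H, J, K, N}.
In F's history but not H's: {B, C, D, E, F, G, L, M} — 8 commits.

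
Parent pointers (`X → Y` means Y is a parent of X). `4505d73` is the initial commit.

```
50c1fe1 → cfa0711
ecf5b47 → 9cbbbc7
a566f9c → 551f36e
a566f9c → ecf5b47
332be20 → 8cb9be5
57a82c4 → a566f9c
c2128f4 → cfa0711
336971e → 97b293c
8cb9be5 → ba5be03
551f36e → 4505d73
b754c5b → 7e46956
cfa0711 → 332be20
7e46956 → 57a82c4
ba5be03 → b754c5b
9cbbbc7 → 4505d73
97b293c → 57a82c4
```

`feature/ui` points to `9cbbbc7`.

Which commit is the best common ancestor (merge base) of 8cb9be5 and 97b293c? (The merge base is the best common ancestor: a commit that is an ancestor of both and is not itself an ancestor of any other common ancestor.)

57a82c4

Ancestors of 8cb9be5: {4505d73, 551f36e, 57a82c4, 7e46956, 8cb9be5, 9cbbbc7, a566f9c, b754c5b, ba5be03, ecf5b47}.
Ancestors of 97b293c: {4505d73, 551f36e, 57a82c4, 97b293c, 9cbbbc7, a566f9c, ecf5b47}.
Common ancestors: {4505d73, 551f36e, 57a82c4, 9cbbbc7, a566f9c, ecf5b47}.
Among these, 57a82c4 is not an ancestor of any other common ancestor — it is the merge base.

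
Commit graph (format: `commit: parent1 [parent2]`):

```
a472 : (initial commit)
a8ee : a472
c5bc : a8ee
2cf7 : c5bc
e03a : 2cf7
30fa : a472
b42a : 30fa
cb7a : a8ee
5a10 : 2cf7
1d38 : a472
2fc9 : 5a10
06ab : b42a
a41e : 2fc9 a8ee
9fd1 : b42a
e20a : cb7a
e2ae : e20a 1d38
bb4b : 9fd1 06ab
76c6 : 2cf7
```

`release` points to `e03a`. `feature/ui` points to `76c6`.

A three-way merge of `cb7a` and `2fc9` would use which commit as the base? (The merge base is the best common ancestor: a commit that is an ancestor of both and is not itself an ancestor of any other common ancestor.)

a8ee

Ancestors of cb7a: {a472, a8ee, cb7a}.
Ancestors of 2fc9: {2cf7, 2fc9, 5a10, a472, a8ee, c5bc}.
Common ancestors: {a472, a8ee}.
Among these, a8ee is not an ancestor of any other common ancestor — it is the merge base.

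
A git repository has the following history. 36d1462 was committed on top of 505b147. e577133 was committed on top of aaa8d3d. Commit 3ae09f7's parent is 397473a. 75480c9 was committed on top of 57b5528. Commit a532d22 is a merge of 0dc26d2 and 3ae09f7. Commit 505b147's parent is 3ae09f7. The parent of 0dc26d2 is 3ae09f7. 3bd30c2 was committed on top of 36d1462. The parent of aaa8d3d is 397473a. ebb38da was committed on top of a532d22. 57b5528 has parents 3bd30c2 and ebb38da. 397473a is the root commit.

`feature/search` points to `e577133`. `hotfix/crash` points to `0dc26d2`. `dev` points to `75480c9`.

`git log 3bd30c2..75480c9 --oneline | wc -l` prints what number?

5

Reachable from 75480c9: {0dc26d2, 36d1462, 397473a, 3ae09f7, 3bd30c2, 505b147, 57b5528, 75480c9, a532d22, ebb38da}.
Reachable from 3bd30c2: {36d1462, 397473a, 3ae09f7, 3bd30c2, 505b147}.
In 75480c9's history but not 3bd30c2's: {0dc26d2, 57b5528, 75480c9, a532d22, ebb38da} — 5 commits.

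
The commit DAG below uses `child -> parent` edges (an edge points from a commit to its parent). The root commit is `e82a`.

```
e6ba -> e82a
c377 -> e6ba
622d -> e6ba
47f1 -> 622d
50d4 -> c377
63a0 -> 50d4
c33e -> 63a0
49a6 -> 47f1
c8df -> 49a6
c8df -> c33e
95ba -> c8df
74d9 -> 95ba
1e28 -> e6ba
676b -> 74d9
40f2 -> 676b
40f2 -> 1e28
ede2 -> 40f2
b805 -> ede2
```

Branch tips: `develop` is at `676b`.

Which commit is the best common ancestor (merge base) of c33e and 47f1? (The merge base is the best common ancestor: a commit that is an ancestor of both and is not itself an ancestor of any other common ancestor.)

e6ba

Ancestors of c33e: {50d4, 63a0, c33e, c377, e6ba, e82a}.
Ancestors of 47f1: {47f1, 622d, e6ba, e82a}.
Common ancestors: {e6ba, e82a}.
Among these, e6ba is not an ancestor of any other common ancestor — it is the merge base.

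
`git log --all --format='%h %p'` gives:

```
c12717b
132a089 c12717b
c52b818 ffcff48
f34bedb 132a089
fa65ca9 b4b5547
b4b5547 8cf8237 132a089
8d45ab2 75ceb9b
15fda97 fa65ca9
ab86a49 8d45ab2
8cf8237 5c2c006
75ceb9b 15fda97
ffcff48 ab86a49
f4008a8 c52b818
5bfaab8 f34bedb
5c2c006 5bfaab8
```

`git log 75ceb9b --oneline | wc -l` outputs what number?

10

Walking parent pointers from 75ceb9b: reachable set = {132a089, 15fda97, 5bfaab8, 5c2c006, 75ceb9b, 8cf8237, b4b5547, c12717b, f34bedb, fa65ca9}.
That is 10 commits.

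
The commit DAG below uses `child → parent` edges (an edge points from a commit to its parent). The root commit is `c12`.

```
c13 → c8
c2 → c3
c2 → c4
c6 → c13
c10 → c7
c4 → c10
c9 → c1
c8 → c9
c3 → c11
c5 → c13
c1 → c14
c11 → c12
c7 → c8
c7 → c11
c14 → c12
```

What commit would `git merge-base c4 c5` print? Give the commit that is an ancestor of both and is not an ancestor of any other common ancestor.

Ancestors of c4: {c1, c10, c11, c12, c14, c4, c7, c8, c9}.
Ancestors of c5: {c1, c12, c13, c14, c5, c8, c9}.
Common ancestors: {c1, c12, c14, c8, c9}.
Among these, c8 is not an ancestor of any other common ancestor — it is the merge base.

c8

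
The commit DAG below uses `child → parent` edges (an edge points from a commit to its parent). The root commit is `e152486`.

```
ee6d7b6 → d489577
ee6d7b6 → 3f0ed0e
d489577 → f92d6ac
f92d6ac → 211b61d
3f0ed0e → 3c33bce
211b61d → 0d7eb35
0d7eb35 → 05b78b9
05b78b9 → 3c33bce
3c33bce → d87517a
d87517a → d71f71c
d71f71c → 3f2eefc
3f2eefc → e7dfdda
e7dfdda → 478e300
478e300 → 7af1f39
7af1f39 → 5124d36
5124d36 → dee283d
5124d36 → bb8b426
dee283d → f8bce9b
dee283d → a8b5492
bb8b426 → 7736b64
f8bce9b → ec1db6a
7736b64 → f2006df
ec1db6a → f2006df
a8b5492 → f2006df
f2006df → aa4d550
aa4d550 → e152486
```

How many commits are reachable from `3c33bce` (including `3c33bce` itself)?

Walking parent pointers from 3c33bce: reachable set = {3c33bce, 3f2eefc, 478e300, 5124d36, 7736b64, 7af1f39, a8b5492, aa4d550, bb8b426, d71f71c, d87517a, dee283d, e152486, e7dfdda, ec1db6a, f2006df, f8bce9b}.
That is 17 commits.

17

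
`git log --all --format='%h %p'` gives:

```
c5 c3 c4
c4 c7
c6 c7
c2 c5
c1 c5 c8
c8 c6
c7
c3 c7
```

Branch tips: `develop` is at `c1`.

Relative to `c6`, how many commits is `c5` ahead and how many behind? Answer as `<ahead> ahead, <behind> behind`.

Reachable from c5: {c3, c4, c5, c7}.
Reachable from c6: {c6, c7}.
Only in c5's history (ahead): {c3, c4, c5} — 3.
Only in c6's history (behind): {c6} — 1.

3 ahead, 1 behind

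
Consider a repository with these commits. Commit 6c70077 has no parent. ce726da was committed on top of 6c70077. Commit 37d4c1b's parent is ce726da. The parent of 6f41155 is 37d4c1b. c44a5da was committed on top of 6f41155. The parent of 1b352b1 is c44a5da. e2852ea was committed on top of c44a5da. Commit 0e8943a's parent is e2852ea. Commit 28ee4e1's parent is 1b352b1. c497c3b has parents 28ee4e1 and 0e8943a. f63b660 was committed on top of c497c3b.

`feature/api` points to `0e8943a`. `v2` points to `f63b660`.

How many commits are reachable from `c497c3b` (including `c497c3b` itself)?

10

Walking parent pointers from c497c3b: reachable set = {0e8943a, 1b352b1, 28ee4e1, 37d4c1b, 6c70077, 6f41155, c44a5da, c497c3b, ce726da, e2852ea}.
That is 10 commits.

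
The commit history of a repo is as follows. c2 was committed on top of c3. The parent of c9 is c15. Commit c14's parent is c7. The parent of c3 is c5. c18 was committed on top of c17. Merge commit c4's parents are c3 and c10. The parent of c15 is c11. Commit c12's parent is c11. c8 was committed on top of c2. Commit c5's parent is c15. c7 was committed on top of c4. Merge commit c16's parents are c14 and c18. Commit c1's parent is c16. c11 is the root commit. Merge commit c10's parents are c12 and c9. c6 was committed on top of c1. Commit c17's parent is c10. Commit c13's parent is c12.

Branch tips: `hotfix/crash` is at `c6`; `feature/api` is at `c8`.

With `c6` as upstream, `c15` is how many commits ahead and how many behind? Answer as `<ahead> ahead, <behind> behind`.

0 ahead, 13 behind

Reachable from c15: {c11, c15}.
Reachable from c6: {c1, c10, c11, c12, c14, c15, c16, c17, c18, c3, c4, c5, c6, c7, c9}.
Only in c15's history (ahead): {} — 0.
Only in c6's history (behind): {c1, c10, c12, c14, c16, c17, c18, c3, c4, c5, c6, c7, c9} — 13.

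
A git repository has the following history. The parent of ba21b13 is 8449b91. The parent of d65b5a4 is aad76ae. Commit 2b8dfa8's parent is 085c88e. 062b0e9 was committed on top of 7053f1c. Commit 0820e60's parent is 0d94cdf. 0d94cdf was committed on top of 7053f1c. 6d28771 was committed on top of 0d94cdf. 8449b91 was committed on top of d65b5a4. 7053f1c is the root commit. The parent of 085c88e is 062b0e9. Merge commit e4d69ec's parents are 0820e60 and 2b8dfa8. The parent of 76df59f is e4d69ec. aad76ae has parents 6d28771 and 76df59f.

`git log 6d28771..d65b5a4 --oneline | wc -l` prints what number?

Reachable from d65b5a4: {062b0e9, 0820e60, 085c88e, 0d94cdf, 2b8dfa8, 6d28771, 7053f1c, 76df59f, aad76ae, d65b5a4, e4d69ec}.
Reachable from 6d28771: {0d94cdf, 6d28771, 7053f1c}.
In d65b5a4's history but not 6d28771's: {062b0e9, 0820e60, 085c88e, 2b8dfa8, 76df59f, aad76ae, d65b5a4, e4d69ec} — 8 commits.

8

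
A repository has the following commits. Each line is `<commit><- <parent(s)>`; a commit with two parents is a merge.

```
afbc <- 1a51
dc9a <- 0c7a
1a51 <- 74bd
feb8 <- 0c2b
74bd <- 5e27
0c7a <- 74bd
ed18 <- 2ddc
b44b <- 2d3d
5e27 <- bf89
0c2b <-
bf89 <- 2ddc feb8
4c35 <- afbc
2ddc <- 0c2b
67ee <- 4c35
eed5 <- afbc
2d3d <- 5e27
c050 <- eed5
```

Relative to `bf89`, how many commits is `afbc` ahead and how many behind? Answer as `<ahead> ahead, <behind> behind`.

4 ahead, 0 behind

Reachable from afbc: {0c2b, 1a51, 2ddc, 5e27, 74bd, afbc, bf89, feb8}.
Reachable from bf89: {0c2b, 2ddc, bf89, feb8}.
Only in afbc's history (ahead): {1a51, 5e27, 74bd, afbc} — 4.
Only in bf89's history (behind): {} — 0.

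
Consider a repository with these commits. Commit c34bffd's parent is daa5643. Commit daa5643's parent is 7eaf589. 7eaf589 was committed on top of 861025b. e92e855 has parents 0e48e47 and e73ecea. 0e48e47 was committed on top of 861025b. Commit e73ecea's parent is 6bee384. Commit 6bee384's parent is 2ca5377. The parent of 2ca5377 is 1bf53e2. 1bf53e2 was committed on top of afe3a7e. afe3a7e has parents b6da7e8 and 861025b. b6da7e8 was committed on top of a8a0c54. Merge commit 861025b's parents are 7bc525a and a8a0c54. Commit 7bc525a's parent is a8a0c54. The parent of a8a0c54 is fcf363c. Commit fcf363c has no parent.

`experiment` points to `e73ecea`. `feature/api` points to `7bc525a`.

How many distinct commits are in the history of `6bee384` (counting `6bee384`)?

Walking parent pointers from 6bee384: reachable set = {1bf53e2, 2ca5377, 6bee384, 7bc525a, 861025b, a8a0c54, afe3a7e, b6da7e8, fcf363c}.
That is 9 commits.

9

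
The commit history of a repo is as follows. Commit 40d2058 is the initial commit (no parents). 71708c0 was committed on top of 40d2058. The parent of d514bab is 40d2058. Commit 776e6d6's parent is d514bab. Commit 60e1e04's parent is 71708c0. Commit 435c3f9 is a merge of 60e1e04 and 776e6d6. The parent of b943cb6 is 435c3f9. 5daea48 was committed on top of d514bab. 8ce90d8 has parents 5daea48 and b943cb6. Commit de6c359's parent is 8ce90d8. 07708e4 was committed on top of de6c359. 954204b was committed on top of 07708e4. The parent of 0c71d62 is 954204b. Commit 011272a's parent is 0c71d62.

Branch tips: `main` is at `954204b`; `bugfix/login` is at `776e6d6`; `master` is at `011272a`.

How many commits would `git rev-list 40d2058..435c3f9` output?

5

Reachable from 435c3f9: {40d2058, 435c3f9, 60e1e04, 71708c0, 776e6d6, d514bab}.
Reachable from 40d2058: {40d2058}.
In 435c3f9's history but not 40d2058's: {435c3f9, 60e1e04, 71708c0, 776e6d6, d514bab} — 5 commits.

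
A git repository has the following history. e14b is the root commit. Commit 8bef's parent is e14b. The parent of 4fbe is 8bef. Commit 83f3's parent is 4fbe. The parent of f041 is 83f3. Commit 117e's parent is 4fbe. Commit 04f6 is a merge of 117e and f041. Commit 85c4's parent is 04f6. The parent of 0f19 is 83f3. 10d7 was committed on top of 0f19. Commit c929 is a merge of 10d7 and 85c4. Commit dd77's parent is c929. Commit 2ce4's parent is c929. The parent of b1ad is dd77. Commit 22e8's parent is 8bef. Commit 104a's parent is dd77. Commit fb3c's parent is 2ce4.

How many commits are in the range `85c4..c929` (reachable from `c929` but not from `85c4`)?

Reachable from c929: {04f6, 0f19, 10d7, 117e, 4fbe, 83f3, 85c4, 8bef, c929, e14b, f041}.
Reachable from 85c4: {04f6, 117e, 4fbe, 83f3, 85c4, 8bef, e14b, f041}.
In c929's history but not 85c4's: {0f19, 10d7, c929} — 3 commits.

3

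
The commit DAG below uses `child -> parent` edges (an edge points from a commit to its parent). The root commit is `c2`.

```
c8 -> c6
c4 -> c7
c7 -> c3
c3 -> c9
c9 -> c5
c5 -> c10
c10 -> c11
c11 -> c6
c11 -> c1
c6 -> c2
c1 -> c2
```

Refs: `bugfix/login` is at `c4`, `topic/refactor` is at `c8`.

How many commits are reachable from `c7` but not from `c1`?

Reachable from c7: {c1, c10, c11, c2, c3, c5, c6, c7, c9}.
Reachable from c1: {c1, c2}.
In c7's history but not c1's: {c10, c11, c3, c5, c6, c7, c9} — 7 commits.

7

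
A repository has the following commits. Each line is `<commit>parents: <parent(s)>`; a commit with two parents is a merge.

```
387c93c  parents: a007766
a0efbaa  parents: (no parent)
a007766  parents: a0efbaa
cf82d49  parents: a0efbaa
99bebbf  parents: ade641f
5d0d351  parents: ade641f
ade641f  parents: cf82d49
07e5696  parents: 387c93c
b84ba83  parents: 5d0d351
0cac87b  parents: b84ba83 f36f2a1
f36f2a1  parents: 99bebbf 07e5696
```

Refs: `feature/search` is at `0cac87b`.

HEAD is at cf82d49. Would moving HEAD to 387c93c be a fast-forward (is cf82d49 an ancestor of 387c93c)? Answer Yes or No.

A fast-forward from cf82d49 to 387c93c is possible iff cf82d49 is an ancestor of 387c93c.
Ancestors of 387c93c: {387c93c, a007766, a0efbaa}.
cf82d49 is not among them, so fast-forward is not possible.

No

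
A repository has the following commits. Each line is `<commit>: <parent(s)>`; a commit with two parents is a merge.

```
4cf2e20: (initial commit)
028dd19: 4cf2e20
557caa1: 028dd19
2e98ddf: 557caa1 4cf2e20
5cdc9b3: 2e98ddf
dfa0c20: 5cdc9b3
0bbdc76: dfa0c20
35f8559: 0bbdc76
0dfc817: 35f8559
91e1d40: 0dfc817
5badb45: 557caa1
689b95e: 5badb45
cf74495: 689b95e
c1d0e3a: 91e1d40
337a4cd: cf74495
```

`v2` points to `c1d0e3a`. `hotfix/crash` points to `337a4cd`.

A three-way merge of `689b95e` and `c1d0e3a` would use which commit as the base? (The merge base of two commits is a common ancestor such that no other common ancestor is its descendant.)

557caa1

Ancestors of 689b95e: {028dd19, 4cf2e20, 557caa1, 5badb45, 689b95e}.
Ancestors of c1d0e3a: {028dd19, 0bbdc76, 0dfc817, 2e98ddf, 35f8559, 4cf2e20, 557caa1, 5cdc9b3, 91e1d40, c1d0e3a, dfa0c20}.
Common ancestors: {028dd19, 4cf2e20, 557caa1}.
Among these, 557caa1 is not an ancestor of any other common ancestor — it is the merge base.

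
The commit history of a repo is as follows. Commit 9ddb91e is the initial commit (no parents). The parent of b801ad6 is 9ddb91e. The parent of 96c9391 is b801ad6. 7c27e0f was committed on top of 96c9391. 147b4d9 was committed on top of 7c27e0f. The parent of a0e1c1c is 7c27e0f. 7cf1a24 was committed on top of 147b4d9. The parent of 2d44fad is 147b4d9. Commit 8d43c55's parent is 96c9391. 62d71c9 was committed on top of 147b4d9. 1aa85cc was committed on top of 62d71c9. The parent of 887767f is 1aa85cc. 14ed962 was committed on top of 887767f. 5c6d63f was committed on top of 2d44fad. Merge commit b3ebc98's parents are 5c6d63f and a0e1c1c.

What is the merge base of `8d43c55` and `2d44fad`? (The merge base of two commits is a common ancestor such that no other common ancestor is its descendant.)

Ancestors of 8d43c55: {8d43c55, 96c9391, 9ddb91e, b801ad6}.
Ancestors of 2d44fad: {147b4d9, 2d44fad, 7c27e0f, 96c9391, 9ddb91e, b801ad6}.
Common ancestors: {96c9391, 9ddb91e, b801ad6}.
Among these, 96c9391 is not an ancestor of any other common ancestor — it is the merge base.

96c9391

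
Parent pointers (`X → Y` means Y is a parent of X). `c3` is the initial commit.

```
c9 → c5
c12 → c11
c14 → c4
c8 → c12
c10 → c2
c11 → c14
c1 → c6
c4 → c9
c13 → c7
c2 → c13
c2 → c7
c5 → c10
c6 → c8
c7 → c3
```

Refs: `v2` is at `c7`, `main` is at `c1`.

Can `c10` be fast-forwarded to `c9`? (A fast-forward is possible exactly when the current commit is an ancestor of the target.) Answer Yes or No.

A fast-forward from c10 to c9 is possible iff c10 is an ancestor of c9.
Ancestors of c9: {c10, c13, c2, c3, c5, c7, c9}.
c10 is among them, so fast-forward is possible.

Yes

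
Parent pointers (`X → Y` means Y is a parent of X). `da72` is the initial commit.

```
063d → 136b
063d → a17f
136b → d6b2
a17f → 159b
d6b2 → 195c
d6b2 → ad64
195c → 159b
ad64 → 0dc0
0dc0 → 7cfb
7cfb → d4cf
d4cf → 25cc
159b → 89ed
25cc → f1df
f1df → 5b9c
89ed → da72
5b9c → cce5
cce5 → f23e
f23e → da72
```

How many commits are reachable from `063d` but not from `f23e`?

15

Reachable from 063d: {063d, 0dc0, 136b, 159b, 195c, 25cc, 5b9c, 7cfb, 89ed, a17f, ad64, cce5, d4cf, d6b2, da72, f1df, f23e}.
Reachable from f23e: {da72, f23e}.
In 063d's history but not f23e's: {063d, 0dc0, 136b, 159b, 195c, 25cc, 5b9c, 7cfb, 89ed, a17f, ad64, cce5, d4cf, d6b2, f1df} — 15 commits.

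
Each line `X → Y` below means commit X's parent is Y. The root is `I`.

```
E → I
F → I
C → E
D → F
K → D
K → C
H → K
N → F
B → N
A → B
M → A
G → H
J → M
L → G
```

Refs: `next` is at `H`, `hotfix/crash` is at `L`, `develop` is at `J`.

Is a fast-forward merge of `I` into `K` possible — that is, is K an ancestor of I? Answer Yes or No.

A fast-forward from K to I is possible iff K is an ancestor of I.
Ancestors of I: {I}.
K is not among them, so fast-forward is not possible.

No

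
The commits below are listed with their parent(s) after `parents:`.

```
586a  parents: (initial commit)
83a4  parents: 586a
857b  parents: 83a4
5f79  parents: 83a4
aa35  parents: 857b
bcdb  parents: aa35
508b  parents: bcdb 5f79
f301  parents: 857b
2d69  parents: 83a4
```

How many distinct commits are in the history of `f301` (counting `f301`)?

Walking parent pointers from f301: reachable set = {586a, 83a4, 857b, f301}.
That is 4 commits.

4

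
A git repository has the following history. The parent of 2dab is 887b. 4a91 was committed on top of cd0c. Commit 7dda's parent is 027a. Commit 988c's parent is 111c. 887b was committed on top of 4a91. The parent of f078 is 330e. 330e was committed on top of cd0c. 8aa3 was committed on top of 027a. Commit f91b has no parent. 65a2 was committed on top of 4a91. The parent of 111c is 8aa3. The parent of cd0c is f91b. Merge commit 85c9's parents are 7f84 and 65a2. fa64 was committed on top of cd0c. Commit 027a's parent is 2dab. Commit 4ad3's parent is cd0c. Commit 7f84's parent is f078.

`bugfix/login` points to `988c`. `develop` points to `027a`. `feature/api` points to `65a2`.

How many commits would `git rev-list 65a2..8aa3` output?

4

Reachable from 8aa3: {027a, 2dab, 4a91, 887b, 8aa3, cd0c, f91b}.
Reachable from 65a2: {4a91, 65a2, cd0c, f91b}.
In 8aa3's history but not 65a2's: {027a, 2dab, 887b, 8aa3} — 4 commits.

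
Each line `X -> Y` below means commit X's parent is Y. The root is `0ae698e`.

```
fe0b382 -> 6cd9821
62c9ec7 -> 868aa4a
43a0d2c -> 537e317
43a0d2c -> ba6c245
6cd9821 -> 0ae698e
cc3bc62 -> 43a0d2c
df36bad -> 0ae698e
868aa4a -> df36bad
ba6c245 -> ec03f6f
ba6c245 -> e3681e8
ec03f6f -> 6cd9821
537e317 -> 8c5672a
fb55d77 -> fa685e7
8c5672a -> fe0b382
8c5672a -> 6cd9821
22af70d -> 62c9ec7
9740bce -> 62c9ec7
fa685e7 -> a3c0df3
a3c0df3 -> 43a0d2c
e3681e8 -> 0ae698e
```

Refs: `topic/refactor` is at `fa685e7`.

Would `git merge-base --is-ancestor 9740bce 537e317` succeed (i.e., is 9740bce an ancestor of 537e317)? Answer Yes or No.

No

Ancestors of 537e317: {0ae698e, 537e317, 6cd9821, 8c5672a, fe0b382}.
9740bce is not in that set, so it is not an ancestor of 537e317.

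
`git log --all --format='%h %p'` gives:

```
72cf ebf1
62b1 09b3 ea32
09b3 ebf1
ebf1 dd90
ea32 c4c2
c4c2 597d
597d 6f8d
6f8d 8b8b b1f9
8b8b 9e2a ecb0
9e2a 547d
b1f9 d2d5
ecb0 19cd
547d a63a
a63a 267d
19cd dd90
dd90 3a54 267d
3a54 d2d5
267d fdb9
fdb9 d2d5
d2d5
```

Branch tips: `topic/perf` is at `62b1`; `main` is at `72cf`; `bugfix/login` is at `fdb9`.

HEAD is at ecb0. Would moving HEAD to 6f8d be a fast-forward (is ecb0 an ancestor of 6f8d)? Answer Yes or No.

A fast-forward from ecb0 to 6f8d is possible iff ecb0 is an ancestor of 6f8d.
Ancestors of 6f8d: {19cd, 267d, 3a54, 547d, 6f8d, 8b8b, 9e2a, a63a, b1f9, d2d5, dd90, ecb0, fdb9}.
ecb0 is among them, so fast-forward is possible.

Yes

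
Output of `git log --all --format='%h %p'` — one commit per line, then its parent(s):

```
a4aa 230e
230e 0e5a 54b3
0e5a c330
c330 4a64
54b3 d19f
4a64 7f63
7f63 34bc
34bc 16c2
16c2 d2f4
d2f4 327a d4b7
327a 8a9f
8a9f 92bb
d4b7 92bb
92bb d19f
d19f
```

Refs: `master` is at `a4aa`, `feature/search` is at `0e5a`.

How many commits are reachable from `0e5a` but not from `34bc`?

Reachable from 0e5a: {0e5a, 16c2, 327a, 34bc, 4a64, 7f63, 8a9f, 92bb, c330, d19f, d2f4, d4b7}.
Reachable from 34bc: {16c2, 327a, 34bc, 8a9f, 92bb, d19f, d2f4, d4b7}.
In 0e5a's history but not 34bc's: {0e5a, 4a64, 7f63, c330} — 4 commits.

4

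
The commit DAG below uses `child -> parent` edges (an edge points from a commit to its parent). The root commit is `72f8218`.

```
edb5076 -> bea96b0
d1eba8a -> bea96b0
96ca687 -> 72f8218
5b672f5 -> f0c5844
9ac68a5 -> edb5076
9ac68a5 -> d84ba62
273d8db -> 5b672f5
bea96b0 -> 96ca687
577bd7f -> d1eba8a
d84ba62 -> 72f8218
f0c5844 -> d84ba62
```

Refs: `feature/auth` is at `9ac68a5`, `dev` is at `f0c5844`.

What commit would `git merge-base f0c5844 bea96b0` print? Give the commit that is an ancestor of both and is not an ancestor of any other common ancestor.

Ancestors of f0c5844: {72f8218, d84ba62, f0c5844}.
Ancestors of bea96b0: {72f8218, 96ca687, bea96b0}.
Common ancestors: {72f8218}.
The only common ancestor is 72f8218, so it is the merge base.

72f8218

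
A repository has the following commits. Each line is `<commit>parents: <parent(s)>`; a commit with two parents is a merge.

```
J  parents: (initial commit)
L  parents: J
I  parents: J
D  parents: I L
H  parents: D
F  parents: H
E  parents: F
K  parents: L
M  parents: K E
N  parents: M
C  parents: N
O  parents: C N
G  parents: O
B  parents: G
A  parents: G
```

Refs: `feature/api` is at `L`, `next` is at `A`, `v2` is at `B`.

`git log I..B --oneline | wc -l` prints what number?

12

Reachable from B: {B, C, D, E, F, G, H, I, J, K, L, M, N, O}.
Reachable from I: {I, J}.
In B's history but not I's: {B, C, D, E, F, G, H, K, L, M, N, O} — 12 commits.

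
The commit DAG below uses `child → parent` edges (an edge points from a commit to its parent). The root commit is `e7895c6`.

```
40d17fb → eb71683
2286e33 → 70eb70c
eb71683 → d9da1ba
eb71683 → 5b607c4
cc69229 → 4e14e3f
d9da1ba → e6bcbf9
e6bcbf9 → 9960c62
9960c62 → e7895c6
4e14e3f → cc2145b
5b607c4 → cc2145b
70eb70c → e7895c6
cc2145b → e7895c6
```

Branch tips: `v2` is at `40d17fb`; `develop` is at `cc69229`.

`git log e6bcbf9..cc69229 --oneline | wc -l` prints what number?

3

Reachable from cc69229: {4e14e3f, cc2145b, cc69229, e7895c6}.
Reachable from e6bcbf9: {9960c62, e6bcbf9, e7895c6}.
In cc69229's history but not e6bcbf9's: {4e14e3f, cc2145b, cc69229} — 3 commits.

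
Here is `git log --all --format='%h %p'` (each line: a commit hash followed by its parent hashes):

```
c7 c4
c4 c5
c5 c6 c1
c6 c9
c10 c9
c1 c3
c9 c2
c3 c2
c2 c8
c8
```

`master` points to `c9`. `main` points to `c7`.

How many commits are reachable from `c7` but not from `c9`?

6

Reachable from c7: {c1, c2, c3, c4, c5, c6, c7, c8, c9}.
Reachable from c9: {c2, c8, c9}.
In c7's history but not c9's: {c1, c3, c4, c5, c6, c7} — 6 commits.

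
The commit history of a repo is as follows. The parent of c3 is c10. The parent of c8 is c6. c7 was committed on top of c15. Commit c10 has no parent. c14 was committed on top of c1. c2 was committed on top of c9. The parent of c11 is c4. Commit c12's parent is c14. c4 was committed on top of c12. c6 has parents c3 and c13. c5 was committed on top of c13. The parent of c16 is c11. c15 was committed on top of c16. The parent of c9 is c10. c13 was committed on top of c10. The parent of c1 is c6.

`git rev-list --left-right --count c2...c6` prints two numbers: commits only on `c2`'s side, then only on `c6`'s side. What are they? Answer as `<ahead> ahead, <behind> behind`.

2 ahead, 3 behind

Reachable from c2: {c10, c2, c9}.
Reachable from c6: {c10, c13, c3, c6}.
Only in c2's history (ahead): {c2, c9} — 2.
Only in c6's history (behind): {c13, c3, c6} — 3.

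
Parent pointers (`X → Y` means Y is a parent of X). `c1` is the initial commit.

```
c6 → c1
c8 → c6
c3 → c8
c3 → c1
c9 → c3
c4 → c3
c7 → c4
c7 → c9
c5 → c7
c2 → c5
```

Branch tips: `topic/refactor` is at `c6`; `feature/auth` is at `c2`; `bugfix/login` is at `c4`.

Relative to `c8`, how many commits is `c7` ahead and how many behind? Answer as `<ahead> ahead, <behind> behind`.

Reachable from c7: {c1, c3, c4, c6, c7, c8, c9}.
Reachable from c8: {c1, c6, c8}.
Only in c7's history (ahead): {c3, c4, c7, c9} — 4.
Only in c8's history (behind): {} — 0.

4 ahead, 0 behind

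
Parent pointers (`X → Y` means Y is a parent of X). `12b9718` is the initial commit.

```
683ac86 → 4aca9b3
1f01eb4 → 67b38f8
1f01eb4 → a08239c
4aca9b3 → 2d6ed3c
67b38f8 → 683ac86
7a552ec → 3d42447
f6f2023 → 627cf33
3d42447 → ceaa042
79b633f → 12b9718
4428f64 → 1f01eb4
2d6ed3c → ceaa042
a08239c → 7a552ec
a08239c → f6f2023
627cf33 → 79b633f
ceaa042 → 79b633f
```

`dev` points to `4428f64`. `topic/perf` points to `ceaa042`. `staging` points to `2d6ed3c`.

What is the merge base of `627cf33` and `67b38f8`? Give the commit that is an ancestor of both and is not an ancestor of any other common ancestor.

79b633f

Ancestors of 627cf33: {12b9718, 627cf33, 79b633f}.
Ancestors of 67b38f8: {12b9718, 2d6ed3c, 4aca9b3, 67b38f8, 683ac86, 79b633f, ceaa042}.
Common ancestors: {12b9718, 79b633f}.
Among these, 79b633f is not an ancestor of any other common ancestor — it is the merge base.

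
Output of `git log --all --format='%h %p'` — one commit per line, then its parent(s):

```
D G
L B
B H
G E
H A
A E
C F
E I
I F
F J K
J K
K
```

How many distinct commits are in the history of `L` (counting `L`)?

Walking parent pointers from L: reachable set = {A, B, E, F, H, I, J, K, L}.
That is 9 commits.

9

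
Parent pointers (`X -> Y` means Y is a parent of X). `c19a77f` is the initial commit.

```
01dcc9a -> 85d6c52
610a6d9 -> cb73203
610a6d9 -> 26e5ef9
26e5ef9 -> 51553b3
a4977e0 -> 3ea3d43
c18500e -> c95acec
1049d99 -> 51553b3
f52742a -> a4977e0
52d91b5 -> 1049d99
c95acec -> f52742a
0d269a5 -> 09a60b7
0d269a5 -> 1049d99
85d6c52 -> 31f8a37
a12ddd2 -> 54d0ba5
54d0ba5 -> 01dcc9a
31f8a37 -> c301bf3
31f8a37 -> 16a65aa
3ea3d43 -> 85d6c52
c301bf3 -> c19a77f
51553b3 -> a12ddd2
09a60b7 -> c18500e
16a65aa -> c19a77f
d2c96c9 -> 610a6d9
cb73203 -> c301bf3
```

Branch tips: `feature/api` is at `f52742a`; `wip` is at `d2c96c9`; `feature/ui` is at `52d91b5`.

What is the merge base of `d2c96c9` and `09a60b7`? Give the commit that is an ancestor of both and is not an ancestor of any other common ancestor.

Ancestors of d2c96c9: {01dcc9a, 16a65aa, 26e5ef9, 31f8a37, 51553b3, 54d0ba5, 610a6d9, 85d6c52, a12ddd2, c19a77f, c301bf3, cb73203, d2c96c9}.
Ancestors of 09a60b7: {09a60b7, 16a65aa, 31f8a37, 3ea3d43, 85d6c52, a4977e0, c18500e, c19a77f, c301bf3, c95acec, f52742a}.
Common ancestors: {16a65aa, 31f8a37, 85d6c52, c19a77f, c301bf3}.
Among these, 85d6c52 is not an ancestor of any other common ancestor — it is the merge base.

85d6c52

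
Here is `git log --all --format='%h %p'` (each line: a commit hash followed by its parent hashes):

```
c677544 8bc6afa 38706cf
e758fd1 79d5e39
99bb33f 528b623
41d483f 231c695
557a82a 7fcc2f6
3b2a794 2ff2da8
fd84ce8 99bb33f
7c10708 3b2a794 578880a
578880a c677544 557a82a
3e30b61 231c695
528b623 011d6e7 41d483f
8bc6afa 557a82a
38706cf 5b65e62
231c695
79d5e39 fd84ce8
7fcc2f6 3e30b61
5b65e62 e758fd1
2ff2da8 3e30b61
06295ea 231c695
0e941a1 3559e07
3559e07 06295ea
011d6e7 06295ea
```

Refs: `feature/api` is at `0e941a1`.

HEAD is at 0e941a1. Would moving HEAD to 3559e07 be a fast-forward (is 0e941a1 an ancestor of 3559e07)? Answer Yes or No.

A fast-forward from 0e941a1 to 3559e07 is possible iff 0e941a1 is an ancestor of 3559e07.
Ancestors of 3559e07: {06295ea, 231c695, 3559e07}.
0e941a1 is not among them, so fast-forward is not possible.

No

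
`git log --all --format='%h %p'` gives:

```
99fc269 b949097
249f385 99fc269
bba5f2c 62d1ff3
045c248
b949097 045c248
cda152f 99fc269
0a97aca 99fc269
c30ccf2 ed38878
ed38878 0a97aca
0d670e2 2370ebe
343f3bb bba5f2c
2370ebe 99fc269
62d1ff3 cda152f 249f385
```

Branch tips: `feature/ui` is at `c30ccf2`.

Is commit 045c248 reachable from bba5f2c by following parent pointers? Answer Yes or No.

Yes

Ancestors of bba5f2c (commits reachable by following parents): {045c248, 249f385, 62d1ff3, 99fc269, b949097, bba5f2c, cda152f}.
045c248 is in that set, so it is an ancestor of bba5f2c.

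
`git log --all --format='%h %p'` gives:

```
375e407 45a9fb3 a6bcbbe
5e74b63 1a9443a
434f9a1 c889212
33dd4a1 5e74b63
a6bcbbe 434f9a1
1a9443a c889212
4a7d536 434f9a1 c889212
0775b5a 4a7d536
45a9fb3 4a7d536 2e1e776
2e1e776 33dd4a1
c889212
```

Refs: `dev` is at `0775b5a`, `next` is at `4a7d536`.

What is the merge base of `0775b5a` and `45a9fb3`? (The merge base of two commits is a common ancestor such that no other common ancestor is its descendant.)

4a7d536

Ancestors of 0775b5a: {0775b5a, 434f9a1, 4a7d536, c889212}.
Ancestors of 45a9fb3: {1a9443a, 2e1e776, 33dd4a1, 434f9a1, 45a9fb3, 4a7d536, 5e74b63, c889212}.
Common ancestors: {434f9a1, 4a7d536, c889212}.
Among these, 4a7d536 is not an ancestor of any other common ancestor — it is the merge base.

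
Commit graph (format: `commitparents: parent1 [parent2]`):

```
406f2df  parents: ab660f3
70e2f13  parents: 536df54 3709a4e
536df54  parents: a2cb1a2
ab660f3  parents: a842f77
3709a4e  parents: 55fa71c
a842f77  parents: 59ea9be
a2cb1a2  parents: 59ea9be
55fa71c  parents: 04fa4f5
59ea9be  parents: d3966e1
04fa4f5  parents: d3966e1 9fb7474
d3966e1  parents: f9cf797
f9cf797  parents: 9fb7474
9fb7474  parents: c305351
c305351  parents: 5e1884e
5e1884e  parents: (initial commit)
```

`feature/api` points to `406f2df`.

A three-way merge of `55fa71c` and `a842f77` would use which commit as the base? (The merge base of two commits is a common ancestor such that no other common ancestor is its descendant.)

d3966e1

Ancestors of 55fa71c: {04fa4f5, 55fa71c, 5e1884e, 9fb7474, c305351, d3966e1, f9cf797}.
Ancestors of a842f77: {59ea9be, 5e1884e, 9fb7474, a842f77, c305351, d3966e1, f9cf797}.
Common ancestors: {5e1884e, 9fb7474, c305351, d3966e1, f9cf797}.
Among these, d3966e1 is not an ancestor of any other common ancestor — it is the merge base.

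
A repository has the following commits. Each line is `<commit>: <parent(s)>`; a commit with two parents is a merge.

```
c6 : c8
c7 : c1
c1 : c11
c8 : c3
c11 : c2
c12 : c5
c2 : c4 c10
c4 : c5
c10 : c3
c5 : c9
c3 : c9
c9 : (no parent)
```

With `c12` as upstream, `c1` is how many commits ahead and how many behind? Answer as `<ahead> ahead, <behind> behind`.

Reachable from c1: {c1, c10, c11, c2, c3, c4, c5, c9}.
Reachable from c12: {c12, c5, c9}.
Only in c1's history (ahead): {c1, c10, c11, c2, c3, c4} — 6.
Only in c12's history (behind): {c12} — 1.

6 ahead, 1 behind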